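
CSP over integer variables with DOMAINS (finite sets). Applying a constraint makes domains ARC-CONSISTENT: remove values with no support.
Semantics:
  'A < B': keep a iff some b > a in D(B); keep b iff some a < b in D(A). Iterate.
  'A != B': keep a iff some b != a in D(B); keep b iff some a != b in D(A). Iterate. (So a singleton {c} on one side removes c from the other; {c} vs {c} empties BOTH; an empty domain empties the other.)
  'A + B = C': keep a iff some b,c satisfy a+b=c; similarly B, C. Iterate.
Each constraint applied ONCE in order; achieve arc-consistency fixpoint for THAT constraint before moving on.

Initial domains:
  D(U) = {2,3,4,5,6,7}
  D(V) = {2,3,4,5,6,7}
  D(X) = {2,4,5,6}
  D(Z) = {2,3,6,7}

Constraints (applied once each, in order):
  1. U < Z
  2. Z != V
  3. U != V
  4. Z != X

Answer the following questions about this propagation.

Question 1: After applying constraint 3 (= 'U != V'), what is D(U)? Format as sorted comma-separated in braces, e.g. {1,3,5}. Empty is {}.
Answer: {2,3,4,5,6}

Derivation:
Constraint 1 (U < Z) on D(U)={2,3,4,5,6,7} D(Z)={2,3,6,7}: U {2,3,4,5,6,7}->{2,3,4,5,6}; Z {2,3,6,7}->{3,6,7}
Constraint 2 (Z != V) on D(Z)={3,6,7} D(V)={2,3,4,5,6,7}: no change
Constraint 3 (U != V) on D(U)={2,3,4,5,6} D(V)={2,3,4,5,6,7}: no change
So after constraint 3: D(U) = {2,3,4,5,6}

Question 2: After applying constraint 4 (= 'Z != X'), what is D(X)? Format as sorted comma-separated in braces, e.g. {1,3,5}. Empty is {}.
Answer: {2,4,5,6}

Derivation:
Constraint 1 (U < Z) on D(U)={2,3,4,5,6,7} D(Z)={2,3,6,7}: U {2,3,4,5,6,7}->{2,3,4,5,6}; Z {2,3,6,7}->{3,6,7}
Constraint 2 (Z != V) on D(Z)={3,6,7} D(V)={2,3,4,5,6,7}: no change
Constraint 3 (U != V) on D(U)={2,3,4,5,6} D(V)={2,3,4,5,6,7}: no change
Constraint 4 (Z != X) on D(Z)={3,6,7} D(X)={2,4,5,6}: no change
So after constraint 4: D(X) = {2,4,5,6}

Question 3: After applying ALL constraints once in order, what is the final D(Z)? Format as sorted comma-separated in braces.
Answer: {3,6,7}

Derivation:
Constraint 1 (U < Z) on D(U)={2,3,4,5,6,7} D(Z)={2,3,6,7}: U {2,3,4,5,6,7}->{2,3,4,5,6}; Z {2,3,6,7}->{3,6,7}
Constraint 2 (Z != V) on D(Z)={3,6,7} D(V)={2,3,4,5,6,7}: no change
Constraint 3 (U != V) on D(U)={2,3,4,5,6} D(V)={2,3,4,5,6,7}: no change
Constraint 4 (Z != X) on D(Z)={3,6,7} D(X)={2,4,5,6}: no change
So after all 4 constraints: D(Z) = {3,6,7}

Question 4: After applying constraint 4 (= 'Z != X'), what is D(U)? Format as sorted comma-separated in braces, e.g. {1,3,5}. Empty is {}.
Constraint 1 (U < Z) on D(U)={2,3,4,5,6,7} D(Z)={2,3,6,7}: U {2,3,4,5,6,7}->{2,3,4,5,6}; Z {2,3,6,7}->{3,6,7}
Constraint 2 (Z != V) on D(Z)={3,6,7} D(V)={2,3,4,5,6,7}: no change
Constraint 3 (U != V) on D(U)={2,3,4,5,6} D(V)={2,3,4,5,6,7}: no change
Constraint 4 (Z != X) on D(Z)={3,6,7} D(X)={2,4,5,6}: no change
So after constraint 4: D(U) = {2,3,4,5,6}

Answer: {2,3,4,5,6}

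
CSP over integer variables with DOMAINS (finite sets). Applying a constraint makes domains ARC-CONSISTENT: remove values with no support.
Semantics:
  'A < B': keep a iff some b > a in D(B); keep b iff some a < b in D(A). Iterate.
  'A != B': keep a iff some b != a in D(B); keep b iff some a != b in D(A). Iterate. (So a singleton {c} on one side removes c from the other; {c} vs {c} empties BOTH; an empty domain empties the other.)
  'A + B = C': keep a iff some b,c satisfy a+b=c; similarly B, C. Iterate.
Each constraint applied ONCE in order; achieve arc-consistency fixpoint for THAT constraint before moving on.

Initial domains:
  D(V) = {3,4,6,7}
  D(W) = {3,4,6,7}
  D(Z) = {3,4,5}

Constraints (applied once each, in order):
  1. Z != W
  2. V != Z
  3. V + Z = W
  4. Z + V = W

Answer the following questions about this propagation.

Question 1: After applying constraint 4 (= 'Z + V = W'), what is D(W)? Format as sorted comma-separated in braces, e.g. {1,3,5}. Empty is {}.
Constraint 1 (Z != W) on D(Z)={3,4,5} D(W)={3,4,6,7}: no change
Constraint 2 (V != Z) on D(V)={3,4,6,7} D(Z)={3,4,5}: no change
Constraint 3 (V + Z = W) on D(V)={3,4,6,7} D(Z)={3,4,5} D(W)={3,4,6,7}: V {3,4,6,7}->{3,4}; Z {3,4,5}->{3,4}; W {3,4,6,7}->{6,7}
Constraint 4 (Z + V = W) on D(Z)={3,4} D(V)={3,4} D(W)={6,7}: no change
So after constraint 4: D(W) = {6,7}

Answer: {6,7}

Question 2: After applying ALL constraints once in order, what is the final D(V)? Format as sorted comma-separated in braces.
Answer: {3,4}

Derivation:
Constraint 1 (Z != W) on D(Z)={3,4,5} D(W)={3,4,6,7}: no change
Constraint 2 (V != Z) on D(V)={3,4,6,7} D(Z)={3,4,5}: no change
Constraint 3 (V + Z = W) on D(V)={3,4,6,7} D(Z)={3,4,5} D(W)={3,4,6,7}: V {3,4,6,7}->{3,4}; Z {3,4,5}->{3,4}; W {3,4,6,7}->{6,7}
Constraint 4 (Z + V = W) on D(Z)={3,4} D(V)={3,4} D(W)={6,7}: no change
So after all 4 constraints: D(V) = {3,4}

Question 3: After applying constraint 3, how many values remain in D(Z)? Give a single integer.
Constraint 1 (Z != W) on D(Z)={3,4,5} D(W)={3,4,6,7}: no change
Constraint 2 (V != Z) on D(V)={3,4,6,7} D(Z)={3,4,5}: no change
Constraint 3 (V + Z = W) on D(V)={3,4,6,7} D(Z)={3,4,5} D(W)={3,4,6,7}: V {3,4,6,7}->{3,4}; Z {3,4,5}->{3,4}; W {3,4,6,7}->{6,7}
So after constraint 3: D(Z)={3,4}, size = 2

Answer: 2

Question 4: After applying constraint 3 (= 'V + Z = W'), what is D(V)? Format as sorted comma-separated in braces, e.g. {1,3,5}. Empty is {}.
Answer: {3,4}

Derivation:
Constraint 1 (Z != W) on D(Z)={3,4,5} D(W)={3,4,6,7}: no change
Constraint 2 (V != Z) on D(V)={3,4,6,7} D(Z)={3,4,5}: no change
Constraint 3 (V + Z = W) on D(V)={3,4,6,7} D(Z)={3,4,5} D(W)={3,4,6,7}: V {3,4,6,7}->{3,4}; Z {3,4,5}->{3,4}; W {3,4,6,7}->{6,7}
So after constraint 3: D(V) = {3,4}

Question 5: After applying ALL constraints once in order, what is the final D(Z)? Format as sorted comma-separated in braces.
Answer: {3,4}

Derivation:
Constraint 1 (Z != W) on D(Z)={3,4,5} D(W)={3,4,6,7}: no change
Constraint 2 (V != Z) on D(V)={3,4,6,7} D(Z)={3,4,5}: no change
Constraint 3 (V + Z = W) on D(V)={3,4,6,7} D(Z)={3,4,5} D(W)={3,4,6,7}: V {3,4,6,7}->{3,4}; Z {3,4,5}->{3,4}; W {3,4,6,7}->{6,7}
Constraint 4 (Z + V = W) on D(Z)={3,4} D(V)={3,4} D(W)={6,7}: no change
So after all 4 constraints: D(Z) = {3,4}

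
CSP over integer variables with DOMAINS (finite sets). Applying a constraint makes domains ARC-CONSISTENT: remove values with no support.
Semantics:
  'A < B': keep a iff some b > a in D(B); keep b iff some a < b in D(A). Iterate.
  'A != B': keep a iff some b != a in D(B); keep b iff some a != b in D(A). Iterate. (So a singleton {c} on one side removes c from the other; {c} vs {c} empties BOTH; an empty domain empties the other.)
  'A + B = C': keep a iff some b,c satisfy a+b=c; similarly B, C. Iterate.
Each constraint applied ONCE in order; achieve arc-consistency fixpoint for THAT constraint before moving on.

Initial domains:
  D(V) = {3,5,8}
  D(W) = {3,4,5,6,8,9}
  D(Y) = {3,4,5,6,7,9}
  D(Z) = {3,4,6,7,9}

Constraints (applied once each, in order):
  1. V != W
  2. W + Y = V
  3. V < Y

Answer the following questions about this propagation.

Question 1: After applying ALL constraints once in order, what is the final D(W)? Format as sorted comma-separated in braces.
Constraint 1 (V != W) on D(V)={3,5,8} D(W)={3,4,5,6,8,9}: no change
Constraint 2 (W + Y = V) on D(W)={3,4,5,6,8,9} D(Y)={3,4,5,6,7,9} D(V)={3,5,8}: W {3,4,5,6,8,9}->{3,4,5}; Y {3,4,5,6,7,9}->{3,4,5}; V {3,5,8}->{8}
Constraint 3 (V < Y) on D(V)={8} D(Y)={3,4,5}: V {8}->{}; Y {3,4,5}->{}
So after all 3 constraints: D(W) = {3,4,5}

Answer: {3,4,5}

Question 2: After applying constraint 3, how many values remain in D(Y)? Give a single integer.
Answer: 0

Derivation:
Constraint 1 (V != W) on D(V)={3,5,8} D(W)={3,4,5,6,8,9}: no change
Constraint 2 (W + Y = V) on D(W)={3,4,5,6,8,9} D(Y)={3,4,5,6,7,9} D(V)={3,5,8}: W {3,4,5,6,8,9}->{3,4,5}; Y {3,4,5,6,7,9}->{3,4,5}; V {3,5,8}->{8}
Constraint 3 (V < Y) on D(V)={8} D(Y)={3,4,5}: V {8}->{}; Y {3,4,5}->{}
So after constraint 3: D(Y)={}, size = 0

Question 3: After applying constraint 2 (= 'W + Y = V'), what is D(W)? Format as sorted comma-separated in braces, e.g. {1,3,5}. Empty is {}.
Answer: {3,4,5}

Derivation:
Constraint 1 (V != W) on D(V)={3,5,8} D(W)={3,4,5,6,8,9}: no change
Constraint 2 (W + Y = V) on D(W)={3,4,5,6,8,9} D(Y)={3,4,5,6,7,9} D(V)={3,5,8}: W {3,4,5,6,8,9}->{3,4,5}; Y {3,4,5,6,7,9}->{3,4,5}; V {3,5,8}->{8}
So after constraint 2: D(W) = {3,4,5}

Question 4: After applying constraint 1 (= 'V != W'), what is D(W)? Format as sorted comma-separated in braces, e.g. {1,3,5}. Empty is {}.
Constraint 1 (V != W) on D(V)={3,5,8} D(W)={3,4,5,6,8,9}: no change
So after constraint 1: D(W) = {3,4,5,6,8,9}

Answer: {3,4,5,6,8,9}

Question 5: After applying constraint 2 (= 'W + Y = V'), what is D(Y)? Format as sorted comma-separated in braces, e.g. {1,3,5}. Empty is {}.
Constraint 1 (V != W) on D(V)={3,5,8} D(W)={3,4,5,6,8,9}: no change
Constraint 2 (W + Y = V) on D(W)={3,4,5,6,8,9} D(Y)={3,4,5,6,7,9} D(V)={3,5,8}: W {3,4,5,6,8,9}->{3,4,5}; Y {3,4,5,6,7,9}->{3,4,5}; V {3,5,8}->{8}
So after constraint 2: D(Y) = {3,4,5}

Answer: {3,4,5}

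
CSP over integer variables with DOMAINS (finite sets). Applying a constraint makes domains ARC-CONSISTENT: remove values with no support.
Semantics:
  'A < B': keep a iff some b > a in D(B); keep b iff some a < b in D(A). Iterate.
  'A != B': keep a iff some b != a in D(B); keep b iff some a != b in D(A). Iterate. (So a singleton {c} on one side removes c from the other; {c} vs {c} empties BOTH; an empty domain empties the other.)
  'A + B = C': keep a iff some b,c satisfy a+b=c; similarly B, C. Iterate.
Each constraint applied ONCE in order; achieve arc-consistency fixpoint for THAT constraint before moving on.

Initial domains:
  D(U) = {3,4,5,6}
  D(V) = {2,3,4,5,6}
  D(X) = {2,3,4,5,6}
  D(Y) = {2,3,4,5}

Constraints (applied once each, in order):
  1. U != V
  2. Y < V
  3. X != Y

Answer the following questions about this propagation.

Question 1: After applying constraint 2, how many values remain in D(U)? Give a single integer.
Constraint 1 (U != V) on D(U)={3,4,5,6} D(V)={2,3,4,5,6}: no change
Constraint 2 (Y < V) on D(Y)={2,3,4,5} D(V)={2,3,4,5,6}: V {2,3,4,5,6}->{3,4,5,6}
So after constraint 2: D(U)={3,4,5,6}, size = 4

Answer: 4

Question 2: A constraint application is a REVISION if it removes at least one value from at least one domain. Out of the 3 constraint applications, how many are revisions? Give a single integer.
Constraint 1 (U != V) on D(U)={3,4,5,6} D(V)={2,3,4,5,6}: no change => not a revision
Constraint 2 (Y < V) on D(Y)={2,3,4,5} D(V)={2,3,4,5,6}: V {2,3,4,5,6}->{3,4,5,6} => REVISION
Constraint 3 (X != Y) on D(X)={2,3,4,5,6} D(Y)={2,3,4,5}: no change => not a revision
Total revisions = 1

Answer: 1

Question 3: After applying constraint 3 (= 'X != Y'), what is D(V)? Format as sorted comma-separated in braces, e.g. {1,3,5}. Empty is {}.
Answer: {3,4,5,6}

Derivation:
Constraint 1 (U != V) on D(U)={3,4,5,6} D(V)={2,3,4,5,6}: no change
Constraint 2 (Y < V) on D(Y)={2,3,4,5} D(V)={2,3,4,5,6}: V {2,3,4,5,6}->{3,4,5,6}
Constraint 3 (X != Y) on D(X)={2,3,4,5,6} D(Y)={2,3,4,5}: no change
So after constraint 3: D(V) = {3,4,5,6}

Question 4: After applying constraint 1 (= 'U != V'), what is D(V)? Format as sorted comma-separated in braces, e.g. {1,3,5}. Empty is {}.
Constraint 1 (U != V) on D(U)={3,4,5,6} D(V)={2,3,4,5,6}: no change
So after constraint 1: D(V) = {2,3,4,5,6}

Answer: {2,3,4,5,6}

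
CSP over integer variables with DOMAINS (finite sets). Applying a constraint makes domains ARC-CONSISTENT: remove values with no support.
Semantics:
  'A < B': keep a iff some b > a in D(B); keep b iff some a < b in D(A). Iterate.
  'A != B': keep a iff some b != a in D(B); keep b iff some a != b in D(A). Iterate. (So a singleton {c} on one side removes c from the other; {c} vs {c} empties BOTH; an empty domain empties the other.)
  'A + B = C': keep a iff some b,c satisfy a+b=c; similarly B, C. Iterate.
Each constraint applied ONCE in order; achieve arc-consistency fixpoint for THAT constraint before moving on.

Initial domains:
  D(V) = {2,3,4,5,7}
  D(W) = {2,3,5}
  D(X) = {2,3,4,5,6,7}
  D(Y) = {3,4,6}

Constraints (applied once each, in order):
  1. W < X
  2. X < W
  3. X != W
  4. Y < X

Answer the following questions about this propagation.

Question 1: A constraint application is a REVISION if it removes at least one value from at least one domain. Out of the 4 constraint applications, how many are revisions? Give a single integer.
Constraint 1 (W < X) on D(W)={2,3,5} D(X)={2,3,4,5,6,7}: X {2,3,4,5,6,7}->{3,4,5,6,7} => REVISION
Constraint 2 (X < W) on D(X)={3,4,5,6,7} D(W)={2,3,5}: X {3,4,5,6,7}->{3,4}; W {2,3,5}->{5} => REVISION
Constraint 3 (X != W) on D(X)={3,4} D(W)={5}: no change => not a revision
Constraint 4 (Y < X) on D(Y)={3,4,6} D(X)={3,4}: Y {3,4,6}->{3}; X {3,4}->{4} => REVISION
Total revisions = 3

Answer: 3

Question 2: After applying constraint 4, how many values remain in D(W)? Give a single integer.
Constraint 1 (W < X) on D(W)={2,3,5} D(X)={2,3,4,5,6,7}: X {2,3,4,5,6,7}->{3,4,5,6,7}
Constraint 2 (X < W) on D(X)={3,4,5,6,7} D(W)={2,3,5}: X {3,4,5,6,7}->{3,4}; W {2,3,5}->{5}
Constraint 3 (X != W) on D(X)={3,4} D(W)={5}: no change
Constraint 4 (Y < X) on D(Y)={3,4,6} D(X)={3,4}: Y {3,4,6}->{3}; X {3,4}->{4}
So after constraint 4: D(W)={5}, size = 1

Answer: 1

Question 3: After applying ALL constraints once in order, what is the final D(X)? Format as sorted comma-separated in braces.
Constraint 1 (W < X) on D(W)={2,3,5} D(X)={2,3,4,5,6,7}: X {2,3,4,5,6,7}->{3,4,5,6,7}
Constraint 2 (X < W) on D(X)={3,4,5,6,7} D(W)={2,3,5}: X {3,4,5,6,7}->{3,4}; W {2,3,5}->{5}
Constraint 3 (X != W) on D(X)={3,4} D(W)={5}: no change
Constraint 4 (Y < X) on D(Y)={3,4,6} D(X)={3,4}: Y {3,4,6}->{3}; X {3,4}->{4}
So after all 4 constraints: D(X) = {4}

Answer: {4}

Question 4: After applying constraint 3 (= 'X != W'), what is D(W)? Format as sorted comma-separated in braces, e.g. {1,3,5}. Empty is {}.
Answer: {5}

Derivation:
Constraint 1 (W < X) on D(W)={2,3,5} D(X)={2,3,4,5,6,7}: X {2,3,4,5,6,7}->{3,4,5,6,7}
Constraint 2 (X < W) on D(X)={3,4,5,6,7} D(W)={2,3,5}: X {3,4,5,6,7}->{3,4}; W {2,3,5}->{5}
Constraint 3 (X != W) on D(X)={3,4} D(W)={5}: no change
So after constraint 3: D(W) = {5}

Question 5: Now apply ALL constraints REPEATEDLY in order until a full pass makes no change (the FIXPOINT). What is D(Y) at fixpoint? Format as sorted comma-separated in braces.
pass 0 (initial): D(Y)={3,4,6}
pass 1: W {2,3,5}->{5}; X {2,3,4,5,6,7}->{4}; Y {3,4,6}->{3}
pass 2: W {5}->{}; X {4}->{}; Y {3}->{}
pass 3: no change
Fixpoint after 3 passes: D(Y) = {}

Answer: {}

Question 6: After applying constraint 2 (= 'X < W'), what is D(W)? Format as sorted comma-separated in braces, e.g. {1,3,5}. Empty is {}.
Answer: {5}

Derivation:
Constraint 1 (W < X) on D(W)={2,3,5} D(X)={2,3,4,5,6,7}: X {2,3,4,5,6,7}->{3,4,5,6,7}
Constraint 2 (X < W) on D(X)={3,4,5,6,7} D(W)={2,3,5}: X {3,4,5,6,7}->{3,4}; W {2,3,5}->{5}
So after constraint 2: D(W) = {5}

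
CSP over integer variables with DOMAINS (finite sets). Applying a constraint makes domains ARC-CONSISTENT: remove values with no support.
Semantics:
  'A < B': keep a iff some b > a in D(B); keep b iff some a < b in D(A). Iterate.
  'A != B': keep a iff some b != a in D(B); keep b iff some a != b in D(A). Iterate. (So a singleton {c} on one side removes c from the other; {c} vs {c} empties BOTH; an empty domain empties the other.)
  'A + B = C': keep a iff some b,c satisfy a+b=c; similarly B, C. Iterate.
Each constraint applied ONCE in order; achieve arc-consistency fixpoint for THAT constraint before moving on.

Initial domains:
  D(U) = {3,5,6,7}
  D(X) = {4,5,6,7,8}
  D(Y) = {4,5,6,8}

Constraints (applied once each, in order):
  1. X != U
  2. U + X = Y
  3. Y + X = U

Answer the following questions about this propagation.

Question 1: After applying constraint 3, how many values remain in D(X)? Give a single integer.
Answer: 0

Derivation:
Constraint 1 (X != U) on D(X)={4,5,6,7,8} D(U)={3,5,6,7}: no change
Constraint 2 (U + X = Y) on D(U)={3,5,6,7} D(X)={4,5,6,7,8} D(Y)={4,5,6,8}: U {3,5,6,7}->{3}; X {4,5,6,7,8}->{5}; Y {4,5,6,8}->{8}
Constraint 3 (Y + X = U) on D(Y)={8} D(X)={5} D(U)={3}: Y {8}->{}; X {5}->{}; U {3}->{}
So after constraint 3: D(X)={}, size = 0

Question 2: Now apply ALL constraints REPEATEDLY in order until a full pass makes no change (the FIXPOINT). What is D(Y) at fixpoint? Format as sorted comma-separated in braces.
Answer: {}

Derivation:
pass 0 (initial): D(Y)={4,5,6,8}
pass 1: U {3,5,6,7}->{}; X {4,5,6,7,8}->{}; Y {4,5,6,8}->{}
pass 2: no change
Fixpoint after 2 passes: D(Y) = {}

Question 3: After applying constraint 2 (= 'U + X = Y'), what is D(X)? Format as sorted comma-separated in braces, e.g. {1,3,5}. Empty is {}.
Answer: {5}

Derivation:
Constraint 1 (X != U) on D(X)={4,5,6,7,8} D(U)={3,5,6,7}: no change
Constraint 2 (U + X = Y) on D(U)={3,5,6,7} D(X)={4,5,6,7,8} D(Y)={4,5,6,8}: U {3,5,6,7}->{3}; X {4,5,6,7,8}->{5}; Y {4,5,6,8}->{8}
So after constraint 2: D(X) = {5}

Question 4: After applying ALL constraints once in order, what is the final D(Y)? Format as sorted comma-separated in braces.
Constraint 1 (X != U) on D(X)={4,5,6,7,8} D(U)={3,5,6,7}: no change
Constraint 2 (U + X = Y) on D(U)={3,5,6,7} D(X)={4,5,6,7,8} D(Y)={4,5,6,8}: U {3,5,6,7}->{3}; X {4,5,6,7,8}->{5}; Y {4,5,6,8}->{8}
Constraint 3 (Y + X = U) on D(Y)={8} D(X)={5} D(U)={3}: Y {8}->{}; X {5}->{}; U {3}->{}
So after all 3 constraints: D(Y) = {}

Answer: {}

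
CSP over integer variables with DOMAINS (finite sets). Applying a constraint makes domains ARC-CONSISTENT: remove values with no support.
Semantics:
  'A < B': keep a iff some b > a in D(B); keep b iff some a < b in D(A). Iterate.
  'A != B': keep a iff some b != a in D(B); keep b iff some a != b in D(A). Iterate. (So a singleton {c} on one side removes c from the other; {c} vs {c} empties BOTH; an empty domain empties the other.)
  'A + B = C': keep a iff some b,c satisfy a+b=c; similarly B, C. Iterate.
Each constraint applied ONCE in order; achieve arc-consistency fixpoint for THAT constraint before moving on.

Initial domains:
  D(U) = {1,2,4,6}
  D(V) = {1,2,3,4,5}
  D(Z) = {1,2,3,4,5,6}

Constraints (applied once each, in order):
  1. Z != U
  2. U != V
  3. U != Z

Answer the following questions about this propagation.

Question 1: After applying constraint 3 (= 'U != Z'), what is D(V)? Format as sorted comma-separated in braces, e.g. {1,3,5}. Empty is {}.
Constraint 1 (Z != U) on D(Z)={1,2,3,4,5,6} D(U)={1,2,4,6}: no change
Constraint 2 (U != V) on D(U)={1,2,4,6} D(V)={1,2,3,4,5}: no change
Constraint 3 (U != Z) on D(U)={1,2,4,6} D(Z)={1,2,3,4,5,6}: no change
So after constraint 3: D(V) = {1,2,3,4,5}

Answer: {1,2,3,4,5}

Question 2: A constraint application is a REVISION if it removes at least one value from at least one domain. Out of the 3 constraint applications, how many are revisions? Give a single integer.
Constraint 1 (Z != U) on D(Z)={1,2,3,4,5,6} D(U)={1,2,4,6}: no change => not a revision
Constraint 2 (U != V) on D(U)={1,2,4,6} D(V)={1,2,3,4,5}: no change => not a revision
Constraint 3 (U != Z) on D(U)={1,2,4,6} D(Z)={1,2,3,4,5,6}: no change => not a revision
Total revisions = 0

Answer: 0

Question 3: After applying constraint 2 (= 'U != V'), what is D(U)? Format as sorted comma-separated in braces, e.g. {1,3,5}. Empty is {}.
Answer: {1,2,4,6}

Derivation:
Constraint 1 (Z != U) on D(Z)={1,2,3,4,5,6} D(U)={1,2,4,6}: no change
Constraint 2 (U != V) on D(U)={1,2,4,6} D(V)={1,2,3,4,5}: no change
So after constraint 2: D(U) = {1,2,4,6}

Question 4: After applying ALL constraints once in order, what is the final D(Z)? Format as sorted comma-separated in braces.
Answer: {1,2,3,4,5,6}

Derivation:
Constraint 1 (Z != U) on D(Z)={1,2,3,4,5,6} D(U)={1,2,4,6}: no change
Constraint 2 (U != V) on D(U)={1,2,4,6} D(V)={1,2,3,4,5}: no change
Constraint 3 (U != Z) on D(U)={1,2,4,6} D(Z)={1,2,3,4,5,6}: no change
So after all 3 constraints: D(Z) = {1,2,3,4,5,6}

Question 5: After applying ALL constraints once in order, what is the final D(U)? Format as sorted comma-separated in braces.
Constraint 1 (Z != U) on D(Z)={1,2,3,4,5,6} D(U)={1,2,4,6}: no change
Constraint 2 (U != V) on D(U)={1,2,4,6} D(V)={1,2,3,4,5}: no change
Constraint 3 (U != Z) on D(U)={1,2,4,6} D(Z)={1,2,3,4,5,6}: no change
So after all 3 constraints: D(U) = {1,2,4,6}

Answer: {1,2,4,6}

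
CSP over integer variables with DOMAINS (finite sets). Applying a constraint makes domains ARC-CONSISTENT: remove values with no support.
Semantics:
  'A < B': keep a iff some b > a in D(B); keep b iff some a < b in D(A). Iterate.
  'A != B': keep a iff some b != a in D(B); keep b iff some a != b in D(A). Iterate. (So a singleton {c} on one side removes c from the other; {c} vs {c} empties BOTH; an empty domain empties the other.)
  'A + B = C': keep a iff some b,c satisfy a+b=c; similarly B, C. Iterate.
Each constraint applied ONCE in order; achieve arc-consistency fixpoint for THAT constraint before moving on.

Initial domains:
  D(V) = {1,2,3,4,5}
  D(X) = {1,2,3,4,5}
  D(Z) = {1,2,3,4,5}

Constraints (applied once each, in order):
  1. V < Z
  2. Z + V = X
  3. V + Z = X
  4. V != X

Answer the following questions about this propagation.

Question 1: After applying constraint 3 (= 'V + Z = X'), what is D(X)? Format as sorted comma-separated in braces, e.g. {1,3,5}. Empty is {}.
Answer: {3,4,5}

Derivation:
Constraint 1 (V < Z) on D(V)={1,2,3,4,5} D(Z)={1,2,3,4,5}: V {1,2,3,4,5}->{1,2,3,4}; Z {1,2,3,4,5}->{2,3,4,5}
Constraint 2 (Z + V = X) on D(Z)={2,3,4,5} D(V)={1,2,3,4} D(X)={1,2,3,4,5}: Z {2,3,4,5}->{2,3,4}; V {1,2,3,4}->{1,2,3}; X {1,2,3,4,5}->{3,4,5}
Constraint 3 (V + Z = X) on D(V)={1,2,3} D(Z)={2,3,4} D(X)={3,4,5}: no change
So after constraint 3: D(X) = {3,4,5}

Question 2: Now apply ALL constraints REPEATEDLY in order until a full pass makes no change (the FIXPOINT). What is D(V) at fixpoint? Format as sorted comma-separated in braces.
pass 0 (initial): D(V)={1,2,3,4,5}
pass 1: V {1,2,3,4,5}->{1,2,3}; X {1,2,3,4,5}->{3,4,5}; Z {1,2,3,4,5}->{2,3,4}
pass 2: no change
Fixpoint after 2 passes: D(V) = {1,2,3}

Answer: {1,2,3}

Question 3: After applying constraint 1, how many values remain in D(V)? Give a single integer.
Answer: 4

Derivation:
Constraint 1 (V < Z) on D(V)={1,2,3,4,5} D(Z)={1,2,3,4,5}: V {1,2,3,4,5}->{1,2,3,4}; Z {1,2,3,4,5}->{2,3,4,5}
So after constraint 1: D(V)={1,2,3,4}, size = 4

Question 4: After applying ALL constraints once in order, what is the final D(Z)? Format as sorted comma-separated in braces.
Constraint 1 (V < Z) on D(V)={1,2,3,4,5} D(Z)={1,2,3,4,5}: V {1,2,3,4,5}->{1,2,3,4}; Z {1,2,3,4,5}->{2,3,4,5}
Constraint 2 (Z + V = X) on D(Z)={2,3,4,5} D(V)={1,2,3,4} D(X)={1,2,3,4,5}: Z {2,3,4,5}->{2,3,4}; V {1,2,3,4}->{1,2,3}; X {1,2,3,4,5}->{3,4,5}
Constraint 3 (V + Z = X) on D(V)={1,2,3} D(Z)={2,3,4} D(X)={3,4,5}: no change
Constraint 4 (V != X) on D(V)={1,2,3} D(X)={3,4,5}: no change
So after all 4 constraints: D(Z) = {2,3,4}

Answer: {2,3,4}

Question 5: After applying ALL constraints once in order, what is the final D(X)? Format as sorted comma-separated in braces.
Answer: {3,4,5}

Derivation:
Constraint 1 (V < Z) on D(V)={1,2,3,4,5} D(Z)={1,2,3,4,5}: V {1,2,3,4,5}->{1,2,3,4}; Z {1,2,3,4,5}->{2,3,4,5}
Constraint 2 (Z + V = X) on D(Z)={2,3,4,5} D(V)={1,2,3,4} D(X)={1,2,3,4,5}: Z {2,3,4,5}->{2,3,4}; V {1,2,3,4}->{1,2,3}; X {1,2,3,4,5}->{3,4,5}
Constraint 3 (V + Z = X) on D(V)={1,2,3} D(Z)={2,3,4} D(X)={3,4,5}: no change
Constraint 4 (V != X) on D(V)={1,2,3} D(X)={3,4,5}: no change
So after all 4 constraints: D(X) = {3,4,5}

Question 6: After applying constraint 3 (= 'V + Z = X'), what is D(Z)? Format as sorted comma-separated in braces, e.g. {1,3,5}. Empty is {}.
Answer: {2,3,4}

Derivation:
Constraint 1 (V < Z) on D(V)={1,2,3,4,5} D(Z)={1,2,3,4,5}: V {1,2,3,4,5}->{1,2,3,4}; Z {1,2,3,4,5}->{2,3,4,5}
Constraint 2 (Z + V = X) on D(Z)={2,3,4,5} D(V)={1,2,3,4} D(X)={1,2,3,4,5}: Z {2,3,4,5}->{2,3,4}; V {1,2,3,4}->{1,2,3}; X {1,2,3,4,5}->{3,4,5}
Constraint 3 (V + Z = X) on D(V)={1,2,3} D(Z)={2,3,4} D(X)={3,4,5}: no change
So after constraint 3: D(Z) = {2,3,4}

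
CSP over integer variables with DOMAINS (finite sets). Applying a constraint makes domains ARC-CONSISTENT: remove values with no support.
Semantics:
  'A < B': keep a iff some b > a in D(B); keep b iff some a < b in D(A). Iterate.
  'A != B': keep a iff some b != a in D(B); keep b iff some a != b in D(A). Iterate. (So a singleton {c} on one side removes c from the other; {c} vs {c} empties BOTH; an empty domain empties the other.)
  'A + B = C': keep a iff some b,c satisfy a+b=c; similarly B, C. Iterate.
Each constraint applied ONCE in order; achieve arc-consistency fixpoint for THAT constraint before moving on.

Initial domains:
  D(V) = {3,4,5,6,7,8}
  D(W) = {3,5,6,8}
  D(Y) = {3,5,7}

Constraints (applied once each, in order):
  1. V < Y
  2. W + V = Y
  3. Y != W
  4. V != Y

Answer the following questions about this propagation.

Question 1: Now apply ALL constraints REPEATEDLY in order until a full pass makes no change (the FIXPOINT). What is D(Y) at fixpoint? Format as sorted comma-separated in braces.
Answer: {7}

Derivation:
pass 0 (initial): D(Y)={3,5,7}
pass 1: V {3,4,5,6,7,8}->{4}; W {3,5,6,8}->{3}; Y {3,5,7}->{7}
pass 2: no change
Fixpoint after 2 passes: D(Y) = {7}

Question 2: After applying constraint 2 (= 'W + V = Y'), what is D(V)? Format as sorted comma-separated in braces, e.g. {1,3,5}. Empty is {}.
Answer: {4}

Derivation:
Constraint 1 (V < Y) on D(V)={3,4,5,6,7,8} D(Y)={3,5,7}: V {3,4,5,6,7,8}->{3,4,5,6}; Y {3,5,7}->{5,7}
Constraint 2 (W + V = Y) on D(W)={3,5,6,8} D(V)={3,4,5,6} D(Y)={5,7}: W {3,5,6,8}->{3}; V {3,4,5,6}->{4}; Y {5,7}->{7}
So after constraint 2: D(V) = {4}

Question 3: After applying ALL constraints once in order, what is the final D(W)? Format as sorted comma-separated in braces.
Constraint 1 (V < Y) on D(V)={3,4,5,6,7,8} D(Y)={3,5,7}: V {3,4,5,6,7,8}->{3,4,5,6}; Y {3,5,7}->{5,7}
Constraint 2 (W + V = Y) on D(W)={3,5,6,8} D(V)={3,4,5,6} D(Y)={5,7}: W {3,5,6,8}->{3}; V {3,4,5,6}->{4}; Y {5,7}->{7}
Constraint 3 (Y != W) on D(Y)={7} D(W)={3}: no change
Constraint 4 (V != Y) on D(V)={4} D(Y)={7}: no change
So after all 4 constraints: D(W) = {3}

Answer: {3}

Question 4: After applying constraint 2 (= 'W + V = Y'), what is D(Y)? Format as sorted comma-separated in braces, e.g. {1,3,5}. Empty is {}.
Answer: {7}

Derivation:
Constraint 1 (V < Y) on D(V)={3,4,5,6,7,8} D(Y)={3,5,7}: V {3,4,5,6,7,8}->{3,4,5,6}; Y {3,5,7}->{5,7}
Constraint 2 (W + V = Y) on D(W)={3,5,6,8} D(V)={3,4,5,6} D(Y)={5,7}: W {3,5,6,8}->{3}; V {3,4,5,6}->{4}; Y {5,7}->{7}
So after constraint 2: D(Y) = {7}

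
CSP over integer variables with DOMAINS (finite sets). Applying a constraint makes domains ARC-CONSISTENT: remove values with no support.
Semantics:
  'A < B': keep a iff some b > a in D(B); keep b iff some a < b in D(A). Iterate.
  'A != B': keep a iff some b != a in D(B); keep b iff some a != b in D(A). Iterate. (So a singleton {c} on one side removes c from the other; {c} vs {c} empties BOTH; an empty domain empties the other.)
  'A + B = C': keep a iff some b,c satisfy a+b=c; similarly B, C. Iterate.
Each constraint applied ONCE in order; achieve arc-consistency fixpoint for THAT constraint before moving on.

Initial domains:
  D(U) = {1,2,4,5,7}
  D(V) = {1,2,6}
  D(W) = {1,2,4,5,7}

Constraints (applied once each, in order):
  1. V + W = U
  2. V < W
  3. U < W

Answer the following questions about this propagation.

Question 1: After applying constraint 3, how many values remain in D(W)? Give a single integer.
Constraint 1 (V + W = U) on D(V)={1,2,6} D(W)={1,2,4,5,7} D(U)={1,2,4,5,7}: W {1,2,4,5,7}->{1,2,4,5}; U {1,2,4,5,7}->{2,4,5,7}
Constraint 2 (V < W) on D(V)={1,2,6} D(W)={1,2,4,5}: V {1,2,6}->{1,2}; W {1,2,4,5}->{2,4,5}
Constraint 3 (U < W) on D(U)={2,4,5,7} D(W)={2,4,5}: U {2,4,5,7}->{2,4}; W {2,4,5}->{4,5}
So after constraint 3: D(W)={4,5}, size = 2

Answer: 2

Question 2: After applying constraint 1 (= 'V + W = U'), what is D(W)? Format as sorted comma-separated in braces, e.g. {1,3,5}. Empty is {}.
Constraint 1 (V + W = U) on D(V)={1,2,6} D(W)={1,2,4,5,7} D(U)={1,2,4,5,7}: W {1,2,4,5,7}->{1,2,4,5}; U {1,2,4,5,7}->{2,4,5,7}
So after constraint 1: D(W) = {1,2,4,5}

Answer: {1,2,4,5}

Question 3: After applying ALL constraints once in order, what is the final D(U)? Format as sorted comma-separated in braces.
Answer: {2,4}

Derivation:
Constraint 1 (V + W = U) on D(V)={1,2,6} D(W)={1,2,4,5,7} D(U)={1,2,4,5,7}: W {1,2,4,5,7}->{1,2,4,5}; U {1,2,4,5,7}->{2,4,5,7}
Constraint 2 (V < W) on D(V)={1,2,6} D(W)={1,2,4,5}: V {1,2,6}->{1,2}; W {1,2,4,5}->{2,4,5}
Constraint 3 (U < W) on D(U)={2,4,5,7} D(W)={2,4,5}: U {2,4,5,7}->{2,4}; W {2,4,5}->{4,5}
So after all 3 constraints: D(U) = {2,4}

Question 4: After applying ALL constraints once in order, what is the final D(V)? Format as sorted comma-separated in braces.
Constraint 1 (V + W = U) on D(V)={1,2,6} D(W)={1,2,4,5,7} D(U)={1,2,4,5,7}: W {1,2,4,5,7}->{1,2,4,5}; U {1,2,4,5,7}->{2,4,5,7}
Constraint 2 (V < W) on D(V)={1,2,6} D(W)={1,2,4,5}: V {1,2,6}->{1,2}; W {1,2,4,5}->{2,4,5}
Constraint 3 (U < W) on D(U)={2,4,5,7} D(W)={2,4,5}: U {2,4,5,7}->{2,4}; W {2,4,5}->{4,5}
So after all 3 constraints: D(V) = {1,2}

Answer: {1,2}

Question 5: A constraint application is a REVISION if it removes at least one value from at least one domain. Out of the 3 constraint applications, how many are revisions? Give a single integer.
Constraint 1 (V + W = U) on D(V)={1,2,6} D(W)={1,2,4,5,7} D(U)={1,2,4,5,7}: W {1,2,4,5,7}->{1,2,4,5}; U {1,2,4,5,7}->{2,4,5,7} => REVISION
Constraint 2 (V < W) on D(V)={1,2,6} D(W)={1,2,4,5}: V {1,2,6}->{1,2}; W {1,2,4,5}->{2,4,5} => REVISION
Constraint 3 (U < W) on D(U)={2,4,5,7} D(W)={2,4,5}: U {2,4,5,7}->{2,4}; W {2,4,5}->{4,5} => REVISION
Total revisions = 3

Answer: 3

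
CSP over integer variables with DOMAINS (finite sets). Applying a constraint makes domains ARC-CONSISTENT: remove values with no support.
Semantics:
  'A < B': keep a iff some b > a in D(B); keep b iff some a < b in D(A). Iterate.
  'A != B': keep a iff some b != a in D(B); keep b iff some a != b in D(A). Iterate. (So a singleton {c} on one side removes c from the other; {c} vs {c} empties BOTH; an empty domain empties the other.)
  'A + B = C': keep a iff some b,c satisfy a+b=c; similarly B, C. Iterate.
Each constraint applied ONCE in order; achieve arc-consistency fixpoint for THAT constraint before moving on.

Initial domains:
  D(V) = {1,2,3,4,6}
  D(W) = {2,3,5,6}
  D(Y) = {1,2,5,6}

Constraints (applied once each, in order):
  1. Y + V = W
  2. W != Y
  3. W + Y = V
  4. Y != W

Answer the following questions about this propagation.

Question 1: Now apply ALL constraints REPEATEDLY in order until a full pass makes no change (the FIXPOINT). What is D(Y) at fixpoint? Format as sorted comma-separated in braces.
pass 0 (initial): D(Y)={1,2,5,6}
pass 1: V {1,2,3,4,6}->{3,4}; W {2,3,5,6}->{2,3}; Y {1,2,5,6}->{1,2}
pass 2: V {3,4}->{}; W {2,3}->{}; Y {1,2}->{}
pass 3: no change
Fixpoint after 3 passes: D(Y) = {}

Answer: {}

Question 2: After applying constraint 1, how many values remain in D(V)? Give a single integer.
Answer: 4

Derivation:
Constraint 1 (Y + V = W) on D(Y)={1,2,5,6} D(V)={1,2,3,4,6} D(W)={2,3,5,6}: Y {1,2,5,6}->{1,2,5}; V {1,2,3,4,6}->{1,2,3,4}
So after constraint 1: D(V)={1,2,3,4}, size = 4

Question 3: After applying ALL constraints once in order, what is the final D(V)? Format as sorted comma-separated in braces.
Constraint 1 (Y + V = W) on D(Y)={1,2,5,6} D(V)={1,2,3,4,6} D(W)={2,3,5,6}: Y {1,2,5,6}->{1,2,5}; V {1,2,3,4,6}->{1,2,3,4}
Constraint 2 (W != Y) on D(W)={2,3,5,6} D(Y)={1,2,5}: no change
Constraint 3 (W + Y = V) on D(W)={2,3,5,6} D(Y)={1,2,5} D(V)={1,2,3,4}: W {2,3,5,6}->{2,3}; Y {1,2,5}->{1,2}; V {1,2,3,4}->{3,4}
Constraint 4 (Y != W) on D(Y)={1,2} D(W)={2,3}: no change
So after all 4 constraints: D(V) = {3,4}

Answer: {3,4}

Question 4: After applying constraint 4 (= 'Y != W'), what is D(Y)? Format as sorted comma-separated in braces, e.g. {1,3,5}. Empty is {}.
Answer: {1,2}

Derivation:
Constraint 1 (Y + V = W) on D(Y)={1,2,5,6} D(V)={1,2,3,4,6} D(W)={2,3,5,6}: Y {1,2,5,6}->{1,2,5}; V {1,2,3,4,6}->{1,2,3,4}
Constraint 2 (W != Y) on D(W)={2,3,5,6} D(Y)={1,2,5}: no change
Constraint 3 (W + Y = V) on D(W)={2,3,5,6} D(Y)={1,2,5} D(V)={1,2,3,4}: W {2,3,5,6}->{2,3}; Y {1,2,5}->{1,2}; V {1,2,3,4}->{3,4}
Constraint 4 (Y != W) on D(Y)={1,2} D(W)={2,3}: no change
So after constraint 4: D(Y) = {1,2}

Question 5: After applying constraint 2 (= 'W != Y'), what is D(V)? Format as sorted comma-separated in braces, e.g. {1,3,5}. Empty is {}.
Answer: {1,2,3,4}

Derivation:
Constraint 1 (Y + V = W) on D(Y)={1,2,5,6} D(V)={1,2,3,4,6} D(W)={2,3,5,6}: Y {1,2,5,6}->{1,2,5}; V {1,2,3,4,6}->{1,2,3,4}
Constraint 2 (W != Y) on D(W)={2,3,5,6} D(Y)={1,2,5}: no change
So after constraint 2: D(V) = {1,2,3,4}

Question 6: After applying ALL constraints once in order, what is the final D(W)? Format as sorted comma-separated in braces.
Constraint 1 (Y + V = W) on D(Y)={1,2,5,6} D(V)={1,2,3,4,6} D(W)={2,3,5,6}: Y {1,2,5,6}->{1,2,5}; V {1,2,3,4,6}->{1,2,3,4}
Constraint 2 (W != Y) on D(W)={2,3,5,6} D(Y)={1,2,5}: no change
Constraint 3 (W + Y = V) on D(W)={2,3,5,6} D(Y)={1,2,5} D(V)={1,2,3,4}: W {2,3,5,6}->{2,3}; Y {1,2,5}->{1,2}; V {1,2,3,4}->{3,4}
Constraint 4 (Y != W) on D(Y)={1,2} D(W)={2,3}: no change
So after all 4 constraints: D(W) = {2,3}

Answer: {2,3}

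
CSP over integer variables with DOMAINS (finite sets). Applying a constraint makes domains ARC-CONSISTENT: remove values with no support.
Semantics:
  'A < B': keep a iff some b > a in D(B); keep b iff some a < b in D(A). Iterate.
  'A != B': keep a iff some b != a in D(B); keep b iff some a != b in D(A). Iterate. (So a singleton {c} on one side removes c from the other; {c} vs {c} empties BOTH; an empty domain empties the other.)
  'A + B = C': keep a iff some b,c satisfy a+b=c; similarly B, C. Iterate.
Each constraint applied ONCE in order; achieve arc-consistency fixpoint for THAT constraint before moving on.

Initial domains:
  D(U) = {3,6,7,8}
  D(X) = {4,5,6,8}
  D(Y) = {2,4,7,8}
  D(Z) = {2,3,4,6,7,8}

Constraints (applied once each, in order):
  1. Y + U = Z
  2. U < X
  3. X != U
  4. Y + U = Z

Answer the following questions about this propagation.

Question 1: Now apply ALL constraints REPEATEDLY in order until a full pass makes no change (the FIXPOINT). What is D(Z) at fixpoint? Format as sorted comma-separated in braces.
Answer: {7,8}

Derivation:
pass 0 (initial): D(Z)={2,3,4,6,7,8}
pass 1: U {3,6,7,8}->{3,6}; Y {2,4,7,8}->{2,4}; Z {2,3,4,6,7,8}->{7,8}
pass 2: no change
Fixpoint after 2 passes: D(Z) = {7,8}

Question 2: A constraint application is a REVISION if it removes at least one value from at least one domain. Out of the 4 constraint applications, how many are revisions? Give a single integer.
Answer: 1

Derivation:
Constraint 1 (Y + U = Z) on D(Y)={2,4,7,8} D(U)={3,6,7,8} D(Z)={2,3,4,6,7,8}: Y {2,4,7,8}->{2,4}; U {3,6,7,8}->{3,6}; Z {2,3,4,6,7,8}->{7,8} => REVISION
Constraint 2 (U < X) on D(U)={3,6} D(X)={4,5,6,8}: no change => not a revision
Constraint 3 (X != U) on D(X)={4,5,6,8} D(U)={3,6}: no change => not a revision
Constraint 4 (Y + U = Z) on D(Y)={2,4} D(U)={3,6} D(Z)={7,8}: no change => not a revision
Total revisions = 1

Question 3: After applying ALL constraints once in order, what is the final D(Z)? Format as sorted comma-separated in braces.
Constraint 1 (Y + U = Z) on D(Y)={2,4,7,8} D(U)={3,6,7,8} D(Z)={2,3,4,6,7,8}: Y {2,4,7,8}->{2,4}; U {3,6,7,8}->{3,6}; Z {2,3,4,6,7,8}->{7,8}
Constraint 2 (U < X) on D(U)={3,6} D(X)={4,5,6,8}: no change
Constraint 3 (X != U) on D(X)={4,5,6,8} D(U)={3,6}: no change
Constraint 4 (Y + U = Z) on D(Y)={2,4} D(U)={3,6} D(Z)={7,8}: no change
So after all 4 constraints: D(Z) = {7,8}

Answer: {7,8}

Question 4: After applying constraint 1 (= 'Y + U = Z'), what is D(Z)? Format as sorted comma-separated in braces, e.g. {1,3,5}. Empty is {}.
Constraint 1 (Y + U = Z) on D(Y)={2,4,7,8} D(U)={3,6,7,8} D(Z)={2,3,4,6,7,8}: Y {2,4,7,8}->{2,4}; U {3,6,7,8}->{3,6}; Z {2,3,4,6,7,8}->{7,8}
So after constraint 1: D(Z) = {7,8}

Answer: {7,8}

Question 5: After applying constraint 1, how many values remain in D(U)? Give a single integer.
Answer: 2

Derivation:
Constraint 1 (Y + U = Z) on D(Y)={2,4,7,8} D(U)={3,6,7,8} D(Z)={2,3,4,6,7,8}: Y {2,4,7,8}->{2,4}; U {3,6,7,8}->{3,6}; Z {2,3,4,6,7,8}->{7,8}
So after constraint 1: D(U)={3,6}, size = 2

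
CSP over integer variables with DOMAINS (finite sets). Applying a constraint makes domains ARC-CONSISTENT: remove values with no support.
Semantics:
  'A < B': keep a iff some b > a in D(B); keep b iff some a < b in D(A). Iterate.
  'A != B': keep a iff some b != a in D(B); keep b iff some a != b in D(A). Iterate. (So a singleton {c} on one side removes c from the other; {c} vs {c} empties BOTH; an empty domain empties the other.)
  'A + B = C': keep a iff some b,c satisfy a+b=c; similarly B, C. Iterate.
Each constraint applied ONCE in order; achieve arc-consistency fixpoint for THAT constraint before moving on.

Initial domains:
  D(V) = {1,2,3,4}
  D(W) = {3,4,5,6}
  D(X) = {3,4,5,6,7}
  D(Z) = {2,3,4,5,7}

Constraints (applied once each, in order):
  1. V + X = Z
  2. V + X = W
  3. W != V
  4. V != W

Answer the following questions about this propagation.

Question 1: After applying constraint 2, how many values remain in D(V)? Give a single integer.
Constraint 1 (V + X = Z) on D(V)={1,2,3,4} D(X)={3,4,5,6,7} D(Z)={2,3,4,5,7}: X {3,4,5,6,7}->{3,4,5,6}; Z {2,3,4,5,7}->{4,5,7}
Constraint 2 (V + X = W) on D(V)={1,2,3,4} D(X)={3,4,5,6} D(W)={3,4,5,6}: V {1,2,3,4}->{1,2,3}; X {3,4,5,6}->{3,4,5}; W {3,4,5,6}->{4,5,6}
So after constraint 2: D(V)={1,2,3}, size = 3

Answer: 3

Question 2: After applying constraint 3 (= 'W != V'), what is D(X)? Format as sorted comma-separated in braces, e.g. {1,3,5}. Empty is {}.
Answer: {3,4,5}

Derivation:
Constraint 1 (V + X = Z) on D(V)={1,2,3,4} D(X)={3,4,5,6,7} D(Z)={2,3,4,5,7}: X {3,4,5,6,7}->{3,4,5,6}; Z {2,3,4,5,7}->{4,5,7}
Constraint 2 (V + X = W) on D(V)={1,2,3,4} D(X)={3,4,5,6} D(W)={3,4,5,6}: V {1,2,3,4}->{1,2,3}; X {3,4,5,6}->{3,4,5}; W {3,4,5,6}->{4,5,6}
Constraint 3 (W != V) on D(W)={4,5,6} D(V)={1,2,3}: no change
So after constraint 3: D(X) = {3,4,5}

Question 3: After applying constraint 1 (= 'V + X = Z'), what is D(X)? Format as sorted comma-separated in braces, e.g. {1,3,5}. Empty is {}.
Constraint 1 (V + X = Z) on D(V)={1,2,3,4} D(X)={3,4,5,6,7} D(Z)={2,3,4,5,7}: X {3,4,5,6,7}->{3,4,5,6}; Z {2,3,4,5,7}->{4,5,7}
So after constraint 1: D(X) = {3,4,5,6}

Answer: {3,4,5,6}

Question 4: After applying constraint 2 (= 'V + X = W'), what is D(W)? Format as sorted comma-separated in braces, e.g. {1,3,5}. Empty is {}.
Answer: {4,5,6}

Derivation:
Constraint 1 (V + X = Z) on D(V)={1,2,3,4} D(X)={3,4,5,6,7} D(Z)={2,3,4,5,7}: X {3,4,5,6,7}->{3,4,5,6}; Z {2,3,4,5,7}->{4,5,7}
Constraint 2 (V + X = W) on D(V)={1,2,3,4} D(X)={3,4,5,6} D(W)={3,4,5,6}: V {1,2,3,4}->{1,2,3}; X {3,4,5,6}->{3,4,5}; W {3,4,5,6}->{4,5,6}
So after constraint 2: D(W) = {4,5,6}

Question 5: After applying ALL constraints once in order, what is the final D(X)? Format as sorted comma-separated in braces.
Answer: {3,4,5}

Derivation:
Constraint 1 (V + X = Z) on D(V)={1,2,3,4} D(X)={3,4,5,6,7} D(Z)={2,3,4,5,7}: X {3,4,5,6,7}->{3,4,5,6}; Z {2,3,4,5,7}->{4,5,7}
Constraint 2 (V + X = W) on D(V)={1,2,3,4} D(X)={3,4,5,6} D(W)={3,4,5,6}: V {1,2,3,4}->{1,2,3}; X {3,4,5,6}->{3,4,5}; W {3,4,5,6}->{4,5,6}
Constraint 3 (W != V) on D(W)={4,5,6} D(V)={1,2,3}: no change
Constraint 4 (V != W) on D(V)={1,2,3} D(W)={4,5,6}: no change
So after all 4 constraints: D(X) = {3,4,5}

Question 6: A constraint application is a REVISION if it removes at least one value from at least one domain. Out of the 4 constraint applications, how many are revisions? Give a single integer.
Answer: 2

Derivation:
Constraint 1 (V + X = Z) on D(V)={1,2,3,4} D(X)={3,4,5,6,7} D(Z)={2,3,4,5,7}: X {3,4,5,6,7}->{3,4,5,6}; Z {2,3,4,5,7}->{4,5,7} => REVISION
Constraint 2 (V + X = W) on D(V)={1,2,3,4} D(X)={3,4,5,6} D(W)={3,4,5,6}: V {1,2,3,4}->{1,2,3}; X {3,4,5,6}->{3,4,5}; W {3,4,5,6}->{4,5,6} => REVISION
Constraint 3 (W != V) on D(W)={4,5,6} D(V)={1,2,3}: no change => not a revision
Constraint 4 (V != W) on D(V)={1,2,3} D(W)={4,5,6}: no change => not a revision
Total revisions = 2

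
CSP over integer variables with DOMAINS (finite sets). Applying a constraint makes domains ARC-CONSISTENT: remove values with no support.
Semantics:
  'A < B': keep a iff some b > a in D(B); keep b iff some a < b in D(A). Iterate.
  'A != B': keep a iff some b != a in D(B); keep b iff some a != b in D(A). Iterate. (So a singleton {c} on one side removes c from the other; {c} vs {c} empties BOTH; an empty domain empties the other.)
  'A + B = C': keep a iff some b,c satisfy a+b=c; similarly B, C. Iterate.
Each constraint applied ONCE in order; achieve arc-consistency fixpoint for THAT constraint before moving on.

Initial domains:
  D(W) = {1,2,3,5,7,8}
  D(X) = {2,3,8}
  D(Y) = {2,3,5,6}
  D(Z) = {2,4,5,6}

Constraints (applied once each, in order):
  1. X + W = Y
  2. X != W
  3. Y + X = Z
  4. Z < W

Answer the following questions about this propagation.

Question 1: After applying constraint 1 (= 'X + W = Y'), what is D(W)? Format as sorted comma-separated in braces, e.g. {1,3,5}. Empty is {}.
Constraint 1 (X + W = Y) on D(X)={2,3,8} D(W)={1,2,3,5,7,8} D(Y)={2,3,5,6}: X {2,3,8}->{2,3}; W {1,2,3,5,7,8}->{1,2,3}; Y {2,3,5,6}->{3,5,6}
So after constraint 1: D(W) = {1,2,3}

Answer: {1,2,3}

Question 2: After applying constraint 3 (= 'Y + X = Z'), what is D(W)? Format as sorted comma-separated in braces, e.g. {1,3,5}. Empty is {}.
Constraint 1 (X + W = Y) on D(X)={2,3,8} D(W)={1,2,3,5,7,8} D(Y)={2,3,5,6}: X {2,3,8}->{2,3}; W {1,2,3,5,7,8}->{1,2,3}; Y {2,3,5,6}->{3,5,6}
Constraint 2 (X != W) on D(X)={2,3} D(W)={1,2,3}: no change
Constraint 3 (Y + X = Z) on D(Y)={3,5,6} D(X)={2,3} D(Z)={2,4,5,6}: Y {3,5,6}->{3}; Z {2,4,5,6}->{5,6}
So after constraint 3: D(W) = {1,2,3}

Answer: {1,2,3}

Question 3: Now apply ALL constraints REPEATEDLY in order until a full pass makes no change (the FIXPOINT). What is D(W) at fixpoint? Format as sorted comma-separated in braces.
Answer: {}

Derivation:
pass 0 (initial): D(W)={1,2,3,5,7,8}
pass 1: W {1,2,3,5,7,8}->{}; X {2,3,8}->{2,3}; Y {2,3,5,6}->{3}; Z {2,4,5,6}->{}
pass 2: X {2,3}->{}; Y {3}->{}
pass 3: no change
Fixpoint after 3 passes: D(W) = {}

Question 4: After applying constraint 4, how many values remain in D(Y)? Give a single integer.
Answer: 1

Derivation:
Constraint 1 (X + W = Y) on D(X)={2,3,8} D(W)={1,2,3,5,7,8} D(Y)={2,3,5,6}: X {2,3,8}->{2,3}; W {1,2,3,5,7,8}->{1,2,3}; Y {2,3,5,6}->{3,5,6}
Constraint 2 (X != W) on D(X)={2,3} D(W)={1,2,3}: no change
Constraint 3 (Y + X = Z) on D(Y)={3,5,6} D(X)={2,3} D(Z)={2,4,5,6}: Y {3,5,6}->{3}; Z {2,4,5,6}->{5,6}
Constraint 4 (Z < W) on D(Z)={5,6} D(W)={1,2,3}: Z {5,6}->{}; W {1,2,3}->{}
So after constraint 4: D(Y)={3}, size = 1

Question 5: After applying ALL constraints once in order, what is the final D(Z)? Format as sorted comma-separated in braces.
Answer: {}

Derivation:
Constraint 1 (X + W = Y) on D(X)={2,3,8} D(W)={1,2,3,5,7,8} D(Y)={2,3,5,6}: X {2,3,8}->{2,3}; W {1,2,3,5,7,8}->{1,2,3}; Y {2,3,5,6}->{3,5,6}
Constraint 2 (X != W) on D(X)={2,3} D(W)={1,2,3}: no change
Constraint 3 (Y + X = Z) on D(Y)={3,5,6} D(X)={2,3} D(Z)={2,4,5,6}: Y {3,5,6}->{3}; Z {2,4,5,6}->{5,6}
Constraint 4 (Z < W) on D(Z)={5,6} D(W)={1,2,3}: Z {5,6}->{}; W {1,2,3}->{}
So after all 4 constraints: D(Z) = {}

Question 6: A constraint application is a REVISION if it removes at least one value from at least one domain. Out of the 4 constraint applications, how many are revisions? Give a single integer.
Constraint 1 (X + W = Y) on D(X)={2,3,8} D(W)={1,2,3,5,7,8} D(Y)={2,3,5,6}: X {2,3,8}->{2,3}; W {1,2,3,5,7,8}->{1,2,3}; Y {2,3,5,6}->{3,5,6} => REVISION
Constraint 2 (X != W) on D(X)={2,3} D(W)={1,2,3}: no change => not a revision
Constraint 3 (Y + X = Z) on D(Y)={3,5,6} D(X)={2,3} D(Z)={2,4,5,6}: Y {3,5,6}->{3}; Z {2,4,5,6}->{5,6} => REVISION
Constraint 4 (Z < W) on D(Z)={5,6} D(W)={1,2,3}: Z {5,6}->{}; W {1,2,3}->{} => REVISION
Total revisions = 3

Answer: 3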